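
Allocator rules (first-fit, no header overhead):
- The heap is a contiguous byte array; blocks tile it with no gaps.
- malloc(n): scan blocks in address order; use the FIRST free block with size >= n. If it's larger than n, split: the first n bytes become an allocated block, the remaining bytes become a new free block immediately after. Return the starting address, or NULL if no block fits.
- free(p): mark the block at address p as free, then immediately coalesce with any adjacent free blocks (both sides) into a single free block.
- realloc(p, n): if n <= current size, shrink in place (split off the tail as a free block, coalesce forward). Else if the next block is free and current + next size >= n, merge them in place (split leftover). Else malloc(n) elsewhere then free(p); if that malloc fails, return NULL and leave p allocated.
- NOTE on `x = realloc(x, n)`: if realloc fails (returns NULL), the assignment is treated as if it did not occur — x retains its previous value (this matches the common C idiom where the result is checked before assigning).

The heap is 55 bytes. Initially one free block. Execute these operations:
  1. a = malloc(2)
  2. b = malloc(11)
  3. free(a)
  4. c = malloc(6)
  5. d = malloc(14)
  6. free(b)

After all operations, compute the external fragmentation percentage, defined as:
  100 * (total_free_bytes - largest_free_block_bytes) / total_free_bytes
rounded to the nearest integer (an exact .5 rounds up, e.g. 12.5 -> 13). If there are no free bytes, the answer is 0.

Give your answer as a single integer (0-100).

Op 1: a = malloc(2) -> a = 0; heap: [0-1 ALLOC][2-54 FREE]
Op 2: b = malloc(11) -> b = 2; heap: [0-1 ALLOC][2-12 ALLOC][13-54 FREE]
Op 3: free(a) -> (freed a); heap: [0-1 FREE][2-12 ALLOC][13-54 FREE]
Op 4: c = malloc(6) -> c = 13; heap: [0-1 FREE][2-12 ALLOC][13-18 ALLOC][19-54 FREE]
Op 5: d = malloc(14) -> d = 19; heap: [0-1 FREE][2-12 ALLOC][13-18 ALLOC][19-32 ALLOC][33-54 FREE]
Op 6: free(b) -> (freed b); heap: [0-12 FREE][13-18 ALLOC][19-32 ALLOC][33-54 FREE]
Free blocks: [13 22] total_free=35 largest=22 -> 100*(35-22)/35 = 1300/35 ≈ 37.143 -> rounds to 37

Answer: 37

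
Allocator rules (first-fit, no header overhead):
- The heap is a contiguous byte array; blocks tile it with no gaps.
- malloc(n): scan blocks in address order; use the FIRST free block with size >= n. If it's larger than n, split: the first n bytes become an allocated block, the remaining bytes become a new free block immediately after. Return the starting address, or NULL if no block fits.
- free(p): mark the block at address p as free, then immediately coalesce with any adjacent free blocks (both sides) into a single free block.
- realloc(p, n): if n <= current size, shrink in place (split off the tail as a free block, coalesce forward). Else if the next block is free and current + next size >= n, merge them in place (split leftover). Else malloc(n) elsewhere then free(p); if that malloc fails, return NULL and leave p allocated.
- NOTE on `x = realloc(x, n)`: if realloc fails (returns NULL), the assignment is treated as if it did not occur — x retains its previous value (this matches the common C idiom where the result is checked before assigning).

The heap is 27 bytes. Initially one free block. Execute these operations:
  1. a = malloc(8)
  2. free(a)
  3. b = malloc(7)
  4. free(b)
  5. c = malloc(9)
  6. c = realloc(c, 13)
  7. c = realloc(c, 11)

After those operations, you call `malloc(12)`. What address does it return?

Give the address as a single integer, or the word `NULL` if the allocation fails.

Answer: 11

Derivation:
Op 1: a = malloc(8) -> a = 0; heap: [0-7 ALLOC][8-26 FREE]
Op 2: free(a) -> (freed a); heap: [0-26 FREE]
Op 3: b = malloc(7) -> b = 0; heap: [0-6 ALLOC][7-26 FREE]
Op 4: free(b) -> (freed b); heap: [0-26 FREE]
Op 5: c = malloc(9) -> c = 0; heap: [0-8 ALLOC][9-26 FREE]
Op 6: c = realloc(c, 13) -> c = 0; heap: [0-12 ALLOC][13-26 FREE]
Op 7: c = realloc(c, 11) -> c = 0; heap: [0-10 ALLOC][11-26 FREE]
malloc(12): first-fit scan over [0-10 ALLOC][11-26 FREE] -> 11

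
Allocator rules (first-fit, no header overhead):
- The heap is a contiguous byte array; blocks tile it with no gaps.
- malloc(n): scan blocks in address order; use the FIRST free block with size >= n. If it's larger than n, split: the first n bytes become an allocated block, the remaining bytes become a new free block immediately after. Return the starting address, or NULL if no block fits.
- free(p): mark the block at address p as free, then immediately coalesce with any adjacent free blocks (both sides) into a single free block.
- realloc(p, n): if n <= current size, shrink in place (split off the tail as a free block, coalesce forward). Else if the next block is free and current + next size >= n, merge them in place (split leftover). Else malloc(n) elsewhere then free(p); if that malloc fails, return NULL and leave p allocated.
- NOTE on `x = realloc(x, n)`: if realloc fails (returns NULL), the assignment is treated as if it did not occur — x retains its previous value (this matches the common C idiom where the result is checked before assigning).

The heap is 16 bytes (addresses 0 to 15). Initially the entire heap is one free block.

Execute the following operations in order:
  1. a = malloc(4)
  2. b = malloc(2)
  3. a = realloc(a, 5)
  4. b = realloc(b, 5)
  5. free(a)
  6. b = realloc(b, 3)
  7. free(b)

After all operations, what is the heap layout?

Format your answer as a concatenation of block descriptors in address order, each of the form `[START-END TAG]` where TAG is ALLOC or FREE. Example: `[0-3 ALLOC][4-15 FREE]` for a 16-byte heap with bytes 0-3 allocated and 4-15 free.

Op 1: a = malloc(4) -> a = 0; heap: [0-3 ALLOC][4-15 FREE]
Op 2: b = malloc(2) -> b = 4; heap: [0-3 ALLOC][4-5 ALLOC][6-15 FREE]
Op 3: a = realloc(a, 5) -> a = 6; heap: [0-3 FREE][4-5 ALLOC][6-10 ALLOC][11-15 FREE]
Op 4: b = realloc(b, 5) -> b = 11; heap: [0-5 FREE][6-10 ALLOC][11-15 ALLOC]
Op 5: free(a) -> (freed a); heap: [0-10 FREE][11-15 ALLOC]
Op 6: b = realloc(b, 3) -> b = 11; heap: [0-10 FREE][11-13 ALLOC][14-15 FREE]
Op 7: free(b) -> (freed b); heap: [0-15 FREE]

Answer: [0-15 FREE]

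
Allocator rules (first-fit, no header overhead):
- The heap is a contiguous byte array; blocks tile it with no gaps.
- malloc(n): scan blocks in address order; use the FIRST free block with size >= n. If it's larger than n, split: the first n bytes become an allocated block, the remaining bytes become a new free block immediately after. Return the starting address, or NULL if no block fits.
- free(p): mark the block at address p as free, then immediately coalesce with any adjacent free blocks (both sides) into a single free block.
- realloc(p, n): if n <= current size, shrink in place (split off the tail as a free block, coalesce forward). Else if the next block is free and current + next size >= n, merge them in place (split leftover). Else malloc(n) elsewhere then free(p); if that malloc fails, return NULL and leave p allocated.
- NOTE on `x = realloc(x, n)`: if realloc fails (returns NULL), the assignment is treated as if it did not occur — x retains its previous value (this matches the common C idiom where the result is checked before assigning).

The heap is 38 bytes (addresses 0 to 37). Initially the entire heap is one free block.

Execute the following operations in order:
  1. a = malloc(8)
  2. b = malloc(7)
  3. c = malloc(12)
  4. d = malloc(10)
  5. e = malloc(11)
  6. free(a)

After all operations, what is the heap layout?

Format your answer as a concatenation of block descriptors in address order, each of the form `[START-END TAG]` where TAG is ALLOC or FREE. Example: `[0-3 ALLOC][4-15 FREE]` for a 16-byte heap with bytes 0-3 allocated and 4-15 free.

Answer: [0-7 FREE][8-14 ALLOC][15-26 ALLOC][27-36 ALLOC][37-37 FREE]

Derivation:
Op 1: a = malloc(8) -> a = 0; heap: [0-7 ALLOC][8-37 FREE]
Op 2: b = malloc(7) -> b = 8; heap: [0-7 ALLOC][8-14 ALLOC][15-37 FREE]
Op 3: c = malloc(12) -> c = 15; heap: [0-7 ALLOC][8-14 ALLOC][15-26 ALLOC][27-37 FREE]
Op 4: d = malloc(10) -> d = 27; heap: [0-7 ALLOC][8-14 ALLOC][15-26 ALLOC][27-36 ALLOC][37-37 FREE]
Op 5: e = malloc(11) -> e = NULL; heap: [0-7 ALLOC][8-14 ALLOC][15-26 ALLOC][27-36 ALLOC][37-37 FREE]
Op 6: free(a) -> (freed a); heap: [0-7 FREE][8-14 ALLOC][15-26 ALLOC][27-36 ALLOC][37-37 FREE]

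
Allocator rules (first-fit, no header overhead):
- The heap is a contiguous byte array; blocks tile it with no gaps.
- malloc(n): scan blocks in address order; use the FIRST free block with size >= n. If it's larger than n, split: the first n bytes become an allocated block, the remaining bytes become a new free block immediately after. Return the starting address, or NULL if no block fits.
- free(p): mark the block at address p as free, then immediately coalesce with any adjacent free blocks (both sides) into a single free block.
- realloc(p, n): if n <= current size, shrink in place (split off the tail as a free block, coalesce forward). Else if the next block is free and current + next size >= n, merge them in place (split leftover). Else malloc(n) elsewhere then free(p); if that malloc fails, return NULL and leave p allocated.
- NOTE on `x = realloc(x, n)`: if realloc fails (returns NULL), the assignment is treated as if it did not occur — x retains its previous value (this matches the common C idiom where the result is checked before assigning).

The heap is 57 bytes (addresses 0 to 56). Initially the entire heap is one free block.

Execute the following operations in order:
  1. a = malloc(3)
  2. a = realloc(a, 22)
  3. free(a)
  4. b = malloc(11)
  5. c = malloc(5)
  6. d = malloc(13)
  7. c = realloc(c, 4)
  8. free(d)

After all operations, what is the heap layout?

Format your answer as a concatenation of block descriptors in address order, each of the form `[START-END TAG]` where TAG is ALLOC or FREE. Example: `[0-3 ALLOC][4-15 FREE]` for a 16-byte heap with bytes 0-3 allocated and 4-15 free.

Op 1: a = malloc(3) -> a = 0; heap: [0-2 ALLOC][3-56 FREE]
Op 2: a = realloc(a, 22) -> a = 0; heap: [0-21 ALLOC][22-56 FREE]
Op 3: free(a) -> (freed a); heap: [0-56 FREE]
Op 4: b = malloc(11) -> b = 0; heap: [0-10 ALLOC][11-56 FREE]
Op 5: c = malloc(5) -> c = 11; heap: [0-10 ALLOC][11-15 ALLOC][16-56 FREE]
Op 6: d = malloc(13) -> d = 16; heap: [0-10 ALLOC][11-15 ALLOC][16-28 ALLOC][29-56 FREE]
Op 7: c = realloc(c, 4) -> c = 11; heap: [0-10 ALLOC][11-14 ALLOC][15-15 FREE][16-28 ALLOC][29-56 FREE]
Op 8: free(d) -> (freed d); heap: [0-10 ALLOC][11-14 ALLOC][15-56 FREE]

Answer: [0-10 ALLOC][11-14 ALLOC][15-56 FREE]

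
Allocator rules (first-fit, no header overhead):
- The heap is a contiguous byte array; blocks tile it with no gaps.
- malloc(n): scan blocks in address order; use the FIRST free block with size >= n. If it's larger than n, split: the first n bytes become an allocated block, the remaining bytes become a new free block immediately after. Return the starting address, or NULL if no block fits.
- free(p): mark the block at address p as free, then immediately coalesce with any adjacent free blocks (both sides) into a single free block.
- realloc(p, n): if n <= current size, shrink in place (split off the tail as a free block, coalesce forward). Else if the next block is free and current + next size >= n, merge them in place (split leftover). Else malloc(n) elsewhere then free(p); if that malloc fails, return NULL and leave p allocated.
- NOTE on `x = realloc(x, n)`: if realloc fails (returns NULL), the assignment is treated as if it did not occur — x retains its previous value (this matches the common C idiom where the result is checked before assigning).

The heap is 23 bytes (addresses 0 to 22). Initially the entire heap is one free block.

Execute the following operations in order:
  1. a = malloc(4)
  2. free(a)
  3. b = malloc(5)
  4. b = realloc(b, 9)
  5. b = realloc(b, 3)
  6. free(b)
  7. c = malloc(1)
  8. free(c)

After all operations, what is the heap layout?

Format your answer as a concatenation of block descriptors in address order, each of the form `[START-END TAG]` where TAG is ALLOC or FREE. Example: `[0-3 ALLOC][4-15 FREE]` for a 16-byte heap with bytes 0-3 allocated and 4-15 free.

Answer: [0-22 FREE]

Derivation:
Op 1: a = malloc(4) -> a = 0; heap: [0-3 ALLOC][4-22 FREE]
Op 2: free(a) -> (freed a); heap: [0-22 FREE]
Op 3: b = malloc(5) -> b = 0; heap: [0-4 ALLOC][5-22 FREE]
Op 4: b = realloc(b, 9) -> b = 0; heap: [0-8 ALLOC][9-22 FREE]
Op 5: b = realloc(b, 3) -> b = 0; heap: [0-2 ALLOC][3-22 FREE]
Op 6: free(b) -> (freed b); heap: [0-22 FREE]
Op 7: c = malloc(1) -> c = 0; heap: [0-0 ALLOC][1-22 FREE]
Op 8: free(c) -> (freed c); heap: [0-22 FREE]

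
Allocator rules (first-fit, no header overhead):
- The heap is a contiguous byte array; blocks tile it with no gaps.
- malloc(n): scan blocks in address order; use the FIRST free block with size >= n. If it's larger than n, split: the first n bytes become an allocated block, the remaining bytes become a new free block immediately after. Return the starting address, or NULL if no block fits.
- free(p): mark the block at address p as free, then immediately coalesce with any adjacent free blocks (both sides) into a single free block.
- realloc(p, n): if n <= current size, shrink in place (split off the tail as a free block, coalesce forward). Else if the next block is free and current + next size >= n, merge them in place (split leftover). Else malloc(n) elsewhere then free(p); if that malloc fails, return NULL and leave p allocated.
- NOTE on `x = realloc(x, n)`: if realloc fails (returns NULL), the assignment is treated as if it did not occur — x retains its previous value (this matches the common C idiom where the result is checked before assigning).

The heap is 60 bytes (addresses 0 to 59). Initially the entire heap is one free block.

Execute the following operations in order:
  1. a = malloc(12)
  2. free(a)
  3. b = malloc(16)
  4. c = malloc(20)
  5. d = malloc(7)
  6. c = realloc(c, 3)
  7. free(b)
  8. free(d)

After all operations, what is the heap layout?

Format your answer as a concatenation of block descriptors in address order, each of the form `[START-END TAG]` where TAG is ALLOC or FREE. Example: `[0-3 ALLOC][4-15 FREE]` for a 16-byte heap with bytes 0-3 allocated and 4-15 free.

Op 1: a = malloc(12) -> a = 0; heap: [0-11 ALLOC][12-59 FREE]
Op 2: free(a) -> (freed a); heap: [0-59 FREE]
Op 3: b = malloc(16) -> b = 0; heap: [0-15 ALLOC][16-59 FREE]
Op 4: c = malloc(20) -> c = 16; heap: [0-15 ALLOC][16-35 ALLOC][36-59 FREE]
Op 5: d = malloc(7) -> d = 36; heap: [0-15 ALLOC][16-35 ALLOC][36-42 ALLOC][43-59 FREE]
Op 6: c = realloc(c, 3) -> c = 16; heap: [0-15 ALLOC][16-18 ALLOC][19-35 FREE][36-42 ALLOC][43-59 FREE]
Op 7: free(b) -> (freed b); heap: [0-15 FREE][16-18 ALLOC][19-35 FREE][36-42 ALLOC][43-59 FREE]
Op 8: free(d) -> (freed d); heap: [0-15 FREE][16-18 ALLOC][19-59 FREE]

Answer: [0-15 FREE][16-18 ALLOC][19-59 FREE]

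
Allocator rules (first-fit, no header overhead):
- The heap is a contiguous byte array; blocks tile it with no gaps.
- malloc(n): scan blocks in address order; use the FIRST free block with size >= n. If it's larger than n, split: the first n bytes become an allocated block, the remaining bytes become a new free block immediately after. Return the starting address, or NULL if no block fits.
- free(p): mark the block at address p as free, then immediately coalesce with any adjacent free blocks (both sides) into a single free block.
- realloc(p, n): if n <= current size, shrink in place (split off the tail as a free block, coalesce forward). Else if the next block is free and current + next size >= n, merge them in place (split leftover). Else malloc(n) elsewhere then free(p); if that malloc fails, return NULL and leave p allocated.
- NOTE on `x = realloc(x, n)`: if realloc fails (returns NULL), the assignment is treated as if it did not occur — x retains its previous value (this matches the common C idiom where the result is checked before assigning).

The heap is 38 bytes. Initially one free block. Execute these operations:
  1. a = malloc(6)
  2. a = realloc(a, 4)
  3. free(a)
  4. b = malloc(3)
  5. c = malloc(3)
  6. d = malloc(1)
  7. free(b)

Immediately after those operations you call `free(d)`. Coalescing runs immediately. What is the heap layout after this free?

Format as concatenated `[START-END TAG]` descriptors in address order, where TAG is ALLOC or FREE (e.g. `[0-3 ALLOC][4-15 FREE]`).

Answer: [0-2 FREE][3-5 ALLOC][6-37 FREE]

Derivation:
Op 1: a = malloc(6) -> a = 0; heap: [0-5 ALLOC][6-37 FREE]
Op 2: a = realloc(a, 4) -> a = 0; heap: [0-3 ALLOC][4-37 FREE]
Op 3: free(a) -> (freed a); heap: [0-37 FREE]
Op 4: b = malloc(3) -> b = 0; heap: [0-2 ALLOC][3-37 FREE]
Op 5: c = malloc(3) -> c = 3; heap: [0-2 ALLOC][3-5 ALLOC][6-37 FREE]
Op 6: d = malloc(1) -> d = 6; heap: [0-2 ALLOC][3-5 ALLOC][6-6 ALLOC][7-37 FREE]
Op 7: free(b) -> (freed b); heap: [0-2 FREE][3-5 ALLOC][6-6 ALLOC][7-37 FREE]
free(d): d = 6 -> block [6-6 ALLOC]; mark free, coalesce with adjacent free neighbors -> [0-2 FREE][3-5 ALLOC][6-37 FREE]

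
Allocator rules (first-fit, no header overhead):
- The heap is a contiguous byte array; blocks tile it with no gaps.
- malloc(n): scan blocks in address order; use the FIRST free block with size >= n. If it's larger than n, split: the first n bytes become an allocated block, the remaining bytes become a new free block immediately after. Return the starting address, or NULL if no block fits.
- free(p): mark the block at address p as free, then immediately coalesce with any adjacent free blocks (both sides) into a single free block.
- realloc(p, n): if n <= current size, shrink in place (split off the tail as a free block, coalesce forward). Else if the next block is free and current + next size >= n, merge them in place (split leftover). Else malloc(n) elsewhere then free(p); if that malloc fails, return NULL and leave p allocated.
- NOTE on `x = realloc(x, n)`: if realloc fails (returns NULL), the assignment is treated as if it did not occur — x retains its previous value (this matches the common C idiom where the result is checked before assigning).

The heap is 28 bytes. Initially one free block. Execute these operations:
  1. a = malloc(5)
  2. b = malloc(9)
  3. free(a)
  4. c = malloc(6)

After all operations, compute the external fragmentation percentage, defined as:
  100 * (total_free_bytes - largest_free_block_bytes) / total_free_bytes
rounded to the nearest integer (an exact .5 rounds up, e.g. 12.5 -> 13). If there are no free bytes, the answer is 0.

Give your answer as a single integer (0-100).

Answer: 38

Derivation:
Op 1: a = malloc(5) -> a = 0; heap: [0-4 ALLOC][5-27 FREE]
Op 2: b = malloc(9) -> b = 5; heap: [0-4 ALLOC][5-13 ALLOC][14-27 FREE]
Op 3: free(a) -> (freed a); heap: [0-4 FREE][5-13 ALLOC][14-27 FREE]
Op 4: c = malloc(6) -> c = 14; heap: [0-4 FREE][5-13 ALLOC][14-19 ALLOC][20-27 FREE]
Free blocks: [5 8] total_free=13 largest=8 -> 100*(13-8)/13 = 500/13 ≈ 38.462 -> rounds to 38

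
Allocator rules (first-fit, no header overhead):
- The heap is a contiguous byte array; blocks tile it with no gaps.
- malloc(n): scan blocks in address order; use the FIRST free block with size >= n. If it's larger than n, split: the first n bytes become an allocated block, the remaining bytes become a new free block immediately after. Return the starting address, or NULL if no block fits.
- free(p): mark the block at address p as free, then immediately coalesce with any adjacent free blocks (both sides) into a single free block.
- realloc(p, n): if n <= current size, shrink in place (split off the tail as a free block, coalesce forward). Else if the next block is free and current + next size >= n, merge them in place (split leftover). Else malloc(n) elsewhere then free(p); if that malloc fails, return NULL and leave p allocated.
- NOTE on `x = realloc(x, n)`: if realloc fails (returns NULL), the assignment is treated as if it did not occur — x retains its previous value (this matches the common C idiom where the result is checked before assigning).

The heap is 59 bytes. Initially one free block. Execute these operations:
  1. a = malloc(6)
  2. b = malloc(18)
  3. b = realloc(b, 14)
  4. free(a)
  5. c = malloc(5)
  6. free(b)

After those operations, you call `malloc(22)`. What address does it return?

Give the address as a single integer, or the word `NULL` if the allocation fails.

Answer: 5

Derivation:
Op 1: a = malloc(6) -> a = 0; heap: [0-5 ALLOC][6-58 FREE]
Op 2: b = malloc(18) -> b = 6; heap: [0-5 ALLOC][6-23 ALLOC][24-58 FREE]
Op 3: b = realloc(b, 14) -> b = 6; heap: [0-5 ALLOC][6-19 ALLOC][20-58 FREE]
Op 4: free(a) -> (freed a); heap: [0-5 FREE][6-19 ALLOC][20-58 FREE]
Op 5: c = malloc(5) -> c = 0; heap: [0-4 ALLOC][5-5 FREE][6-19 ALLOC][20-58 FREE]
Op 6: free(b) -> (freed b); heap: [0-4 ALLOC][5-58 FREE]
malloc(22): first-fit scan over [0-4 ALLOC][5-58 FREE] -> 5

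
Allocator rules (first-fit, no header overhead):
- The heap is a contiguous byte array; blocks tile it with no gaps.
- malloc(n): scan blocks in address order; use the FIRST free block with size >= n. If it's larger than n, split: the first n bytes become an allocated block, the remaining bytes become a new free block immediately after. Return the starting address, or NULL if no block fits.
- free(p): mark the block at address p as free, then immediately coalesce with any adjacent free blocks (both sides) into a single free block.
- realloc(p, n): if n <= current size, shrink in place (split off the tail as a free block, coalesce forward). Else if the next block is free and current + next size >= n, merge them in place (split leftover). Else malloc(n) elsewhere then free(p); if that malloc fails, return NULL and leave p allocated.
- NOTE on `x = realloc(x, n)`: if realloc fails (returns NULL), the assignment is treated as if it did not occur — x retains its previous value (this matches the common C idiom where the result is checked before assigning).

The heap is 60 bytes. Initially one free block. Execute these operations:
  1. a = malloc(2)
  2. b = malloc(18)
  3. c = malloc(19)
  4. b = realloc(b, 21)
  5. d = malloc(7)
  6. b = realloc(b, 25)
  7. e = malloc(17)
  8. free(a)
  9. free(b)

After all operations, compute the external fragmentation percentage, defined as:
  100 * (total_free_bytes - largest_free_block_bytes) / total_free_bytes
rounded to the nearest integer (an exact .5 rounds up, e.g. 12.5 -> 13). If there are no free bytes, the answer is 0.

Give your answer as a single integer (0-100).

Answer: 38

Derivation:
Op 1: a = malloc(2) -> a = 0; heap: [0-1 ALLOC][2-59 FREE]
Op 2: b = malloc(18) -> b = 2; heap: [0-1 ALLOC][2-19 ALLOC][20-59 FREE]
Op 3: c = malloc(19) -> c = 20; heap: [0-1 ALLOC][2-19 ALLOC][20-38 ALLOC][39-59 FREE]
Op 4: b = realloc(b, 21) -> b = 39; heap: [0-1 ALLOC][2-19 FREE][20-38 ALLOC][39-59 ALLOC]
Op 5: d = malloc(7) -> d = 2; heap: [0-1 ALLOC][2-8 ALLOC][9-19 FREE][20-38 ALLOC][39-59 ALLOC]
Op 6: b = realloc(b, 25) -> NULL (b unchanged); heap: [0-1 ALLOC][2-8 ALLOC][9-19 FREE][20-38 ALLOC][39-59 ALLOC]
Op 7: e = malloc(17) -> e = NULL; heap: [0-1 ALLOC][2-8 ALLOC][9-19 FREE][20-38 ALLOC][39-59 ALLOC]
Op 8: free(a) -> (freed a); heap: [0-1 FREE][2-8 ALLOC][9-19 FREE][20-38 ALLOC][39-59 ALLOC]
Op 9: free(b) -> (freed b); heap: [0-1 FREE][2-8 ALLOC][9-19 FREE][20-38 ALLOC][39-59 FREE]
Free blocks: [2 11 21] total_free=34 largest=21 -> 100*(34-21)/34 = 1300/34 ≈ 38.235 -> rounds to 38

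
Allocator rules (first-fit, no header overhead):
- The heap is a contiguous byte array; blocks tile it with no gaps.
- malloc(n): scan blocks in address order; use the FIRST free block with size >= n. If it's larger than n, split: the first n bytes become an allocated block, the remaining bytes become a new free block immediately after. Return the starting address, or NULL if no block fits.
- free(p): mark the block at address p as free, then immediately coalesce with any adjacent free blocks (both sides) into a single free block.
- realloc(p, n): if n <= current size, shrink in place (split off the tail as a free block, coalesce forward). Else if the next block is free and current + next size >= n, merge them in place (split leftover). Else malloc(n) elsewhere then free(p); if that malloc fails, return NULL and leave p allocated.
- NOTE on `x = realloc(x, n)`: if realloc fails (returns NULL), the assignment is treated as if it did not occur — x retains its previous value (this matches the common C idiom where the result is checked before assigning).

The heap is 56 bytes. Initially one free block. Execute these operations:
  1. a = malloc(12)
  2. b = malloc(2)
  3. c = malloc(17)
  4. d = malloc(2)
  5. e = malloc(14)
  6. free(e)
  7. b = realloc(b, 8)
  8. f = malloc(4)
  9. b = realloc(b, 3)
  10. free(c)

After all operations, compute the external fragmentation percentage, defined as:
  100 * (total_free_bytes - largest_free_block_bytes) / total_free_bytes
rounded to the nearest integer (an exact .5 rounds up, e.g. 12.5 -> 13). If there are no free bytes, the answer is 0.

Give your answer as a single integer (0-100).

Answer: 46

Derivation:
Op 1: a = malloc(12) -> a = 0; heap: [0-11 ALLOC][12-55 FREE]
Op 2: b = malloc(2) -> b = 12; heap: [0-11 ALLOC][12-13 ALLOC][14-55 FREE]
Op 3: c = malloc(17) -> c = 14; heap: [0-11 ALLOC][12-13 ALLOC][14-30 ALLOC][31-55 FREE]
Op 4: d = malloc(2) -> d = 31; heap: [0-11 ALLOC][12-13 ALLOC][14-30 ALLOC][31-32 ALLOC][33-55 FREE]
Op 5: e = malloc(14) -> e = 33; heap: [0-11 ALLOC][12-13 ALLOC][14-30 ALLOC][31-32 ALLOC][33-46 ALLOC][47-55 FREE]
Op 6: free(e) -> (freed e); heap: [0-11 ALLOC][12-13 ALLOC][14-30 ALLOC][31-32 ALLOC][33-55 FREE]
Op 7: b = realloc(b, 8) -> b = 33; heap: [0-11 ALLOC][12-13 FREE][14-30 ALLOC][31-32 ALLOC][33-40 ALLOC][41-55 FREE]
Op 8: f = malloc(4) -> f = 41; heap: [0-11 ALLOC][12-13 FREE][14-30 ALLOC][31-32 ALLOC][33-40 ALLOC][41-44 ALLOC][45-55 FREE]
Op 9: b = realloc(b, 3) -> b = 33; heap: [0-11 ALLOC][12-13 FREE][14-30 ALLOC][31-32 ALLOC][33-35 ALLOC][36-40 FREE][41-44 ALLOC][45-55 FREE]
Op 10: free(c) -> (freed c); heap: [0-11 ALLOC][12-30 FREE][31-32 ALLOC][33-35 ALLOC][36-40 FREE][41-44 ALLOC][45-55 FREE]
Free blocks: [19 5 11] total_free=35 largest=19 -> 100*(35-19)/35 = 1600/35 ≈ 45.714 -> rounds to 46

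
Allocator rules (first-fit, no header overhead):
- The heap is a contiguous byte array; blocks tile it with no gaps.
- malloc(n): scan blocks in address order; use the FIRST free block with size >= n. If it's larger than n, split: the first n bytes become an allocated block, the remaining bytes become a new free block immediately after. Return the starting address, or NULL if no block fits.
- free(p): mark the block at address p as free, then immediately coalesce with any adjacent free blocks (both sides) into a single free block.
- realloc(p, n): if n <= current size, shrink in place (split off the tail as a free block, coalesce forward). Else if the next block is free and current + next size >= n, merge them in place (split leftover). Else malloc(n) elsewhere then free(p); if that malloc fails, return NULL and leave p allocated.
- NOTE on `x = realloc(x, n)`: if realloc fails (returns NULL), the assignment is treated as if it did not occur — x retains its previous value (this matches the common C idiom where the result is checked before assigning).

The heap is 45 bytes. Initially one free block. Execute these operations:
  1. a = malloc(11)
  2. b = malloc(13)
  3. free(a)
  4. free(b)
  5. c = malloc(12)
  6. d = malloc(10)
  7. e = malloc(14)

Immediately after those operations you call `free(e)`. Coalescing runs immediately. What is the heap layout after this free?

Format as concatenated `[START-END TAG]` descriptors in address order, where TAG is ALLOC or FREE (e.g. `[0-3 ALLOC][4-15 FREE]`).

Answer: [0-11 ALLOC][12-21 ALLOC][22-44 FREE]

Derivation:
Op 1: a = malloc(11) -> a = 0; heap: [0-10 ALLOC][11-44 FREE]
Op 2: b = malloc(13) -> b = 11; heap: [0-10 ALLOC][11-23 ALLOC][24-44 FREE]
Op 3: free(a) -> (freed a); heap: [0-10 FREE][11-23 ALLOC][24-44 FREE]
Op 4: free(b) -> (freed b); heap: [0-44 FREE]
Op 5: c = malloc(12) -> c = 0; heap: [0-11 ALLOC][12-44 FREE]
Op 6: d = malloc(10) -> d = 12; heap: [0-11 ALLOC][12-21 ALLOC][22-44 FREE]
Op 7: e = malloc(14) -> e = 22; heap: [0-11 ALLOC][12-21 ALLOC][22-35 ALLOC][36-44 FREE]
free(e): e = 22 -> block [22-35 ALLOC]; mark free, coalesce with adjacent free neighbors -> [0-11 ALLOC][12-21 ALLOC][22-44 FREE]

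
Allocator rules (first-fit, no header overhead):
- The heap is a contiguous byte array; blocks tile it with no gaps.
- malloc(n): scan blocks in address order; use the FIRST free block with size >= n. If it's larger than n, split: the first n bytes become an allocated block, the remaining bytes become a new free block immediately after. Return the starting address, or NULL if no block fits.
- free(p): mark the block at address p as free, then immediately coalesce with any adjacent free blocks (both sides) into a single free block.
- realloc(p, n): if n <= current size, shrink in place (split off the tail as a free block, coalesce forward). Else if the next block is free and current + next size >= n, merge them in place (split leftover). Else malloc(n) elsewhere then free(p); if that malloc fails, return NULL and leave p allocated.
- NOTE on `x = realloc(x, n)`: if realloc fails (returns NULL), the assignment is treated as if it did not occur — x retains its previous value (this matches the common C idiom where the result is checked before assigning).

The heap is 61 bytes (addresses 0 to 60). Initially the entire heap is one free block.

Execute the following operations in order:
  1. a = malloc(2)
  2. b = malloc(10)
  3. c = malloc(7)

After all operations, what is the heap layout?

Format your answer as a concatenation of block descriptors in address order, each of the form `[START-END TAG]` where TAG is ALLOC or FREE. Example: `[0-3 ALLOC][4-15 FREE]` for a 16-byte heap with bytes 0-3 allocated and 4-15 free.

Op 1: a = malloc(2) -> a = 0; heap: [0-1 ALLOC][2-60 FREE]
Op 2: b = malloc(10) -> b = 2; heap: [0-1 ALLOC][2-11 ALLOC][12-60 FREE]
Op 3: c = malloc(7) -> c = 12; heap: [0-1 ALLOC][2-11 ALLOC][12-18 ALLOC][19-60 FREE]

Answer: [0-1 ALLOC][2-11 ALLOC][12-18 ALLOC][19-60 FREE]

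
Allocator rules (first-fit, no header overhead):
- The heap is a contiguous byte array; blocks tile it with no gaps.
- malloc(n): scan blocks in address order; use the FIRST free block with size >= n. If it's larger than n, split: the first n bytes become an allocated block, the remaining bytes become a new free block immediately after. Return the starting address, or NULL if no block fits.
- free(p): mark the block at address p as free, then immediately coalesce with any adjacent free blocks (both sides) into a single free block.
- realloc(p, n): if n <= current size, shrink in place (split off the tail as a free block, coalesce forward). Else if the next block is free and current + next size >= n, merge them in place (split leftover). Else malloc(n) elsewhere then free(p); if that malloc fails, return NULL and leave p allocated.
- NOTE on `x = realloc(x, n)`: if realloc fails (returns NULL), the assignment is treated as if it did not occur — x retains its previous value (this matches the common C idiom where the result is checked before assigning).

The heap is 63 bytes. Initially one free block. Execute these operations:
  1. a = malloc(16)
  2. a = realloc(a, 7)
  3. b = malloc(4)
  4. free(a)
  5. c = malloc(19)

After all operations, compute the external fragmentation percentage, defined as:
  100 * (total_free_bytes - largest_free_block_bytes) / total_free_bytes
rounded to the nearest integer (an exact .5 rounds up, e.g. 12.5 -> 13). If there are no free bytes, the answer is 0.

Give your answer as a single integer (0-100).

Op 1: a = malloc(16) -> a = 0; heap: [0-15 ALLOC][16-62 FREE]
Op 2: a = realloc(a, 7) -> a = 0; heap: [0-6 ALLOC][7-62 FREE]
Op 3: b = malloc(4) -> b = 7; heap: [0-6 ALLOC][7-10 ALLOC][11-62 FREE]
Op 4: free(a) -> (freed a); heap: [0-6 FREE][7-10 ALLOC][11-62 FREE]
Op 5: c = malloc(19) -> c = 11; heap: [0-6 FREE][7-10 ALLOC][11-29 ALLOC][30-62 FREE]
Free blocks: [7 33] total_free=40 largest=33 -> 100*(40-33)/40 = 700/40 = 17.5 -> rounds to 18

Answer: 18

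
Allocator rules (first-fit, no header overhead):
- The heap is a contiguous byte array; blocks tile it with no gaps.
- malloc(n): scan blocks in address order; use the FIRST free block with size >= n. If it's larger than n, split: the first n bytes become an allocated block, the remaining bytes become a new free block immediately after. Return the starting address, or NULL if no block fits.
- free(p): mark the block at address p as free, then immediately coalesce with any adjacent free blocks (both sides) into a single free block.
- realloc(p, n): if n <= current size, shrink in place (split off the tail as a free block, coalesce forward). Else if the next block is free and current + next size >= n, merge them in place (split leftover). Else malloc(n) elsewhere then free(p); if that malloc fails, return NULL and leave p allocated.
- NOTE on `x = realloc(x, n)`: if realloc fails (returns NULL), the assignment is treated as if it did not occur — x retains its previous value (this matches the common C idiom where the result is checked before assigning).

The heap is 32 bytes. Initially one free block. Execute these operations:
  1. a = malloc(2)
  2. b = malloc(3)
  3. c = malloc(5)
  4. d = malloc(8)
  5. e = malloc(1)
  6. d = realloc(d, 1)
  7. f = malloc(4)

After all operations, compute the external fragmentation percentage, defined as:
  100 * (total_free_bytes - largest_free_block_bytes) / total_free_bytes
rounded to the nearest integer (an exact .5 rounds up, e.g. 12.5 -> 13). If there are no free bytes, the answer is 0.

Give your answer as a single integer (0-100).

Op 1: a = malloc(2) -> a = 0; heap: [0-1 ALLOC][2-31 FREE]
Op 2: b = malloc(3) -> b = 2; heap: [0-1 ALLOC][2-4 ALLOC][5-31 FREE]
Op 3: c = malloc(5) -> c = 5; heap: [0-1 ALLOC][2-4 ALLOC][5-9 ALLOC][10-31 FREE]
Op 4: d = malloc(8) -> d = 10; heap: [0-1 ALLOC][2-4 ALLOC][5-9 ALLOC][10-17 ALLOC][18-31 FREE]
Op 5: e = malloc(1) -> e = 18; heap: [0-1 ALLOC][2-4 ALLOC][5-9 ALLOC][10-17 ALLOC][18-18 ALLOC][19-31 FREE]
Op 6: d = realloc(d, 1) -> d = 10; heap: [0-1 ALLOC][2-4 ALLOC][5-9 ALLOC][10-10 ALLOC][11-17 FREE][18-18 ALLOC][19-31 FREE]
Op 7: f = malloc(4) -> f = 11; heap: [0-1 ALLOC][2-4 ALLOC][5-9 ALLOC][10-10 ALLOC][11-14 ALLOC][15-17 FREE][18-18 ALLOC][19-31 FREE]
Free blocks: [3 13] total_free=16 largest=13 -> 100*(16-13)/16 = 300/16 = 18.75 -> rounds to 19

Answer: 19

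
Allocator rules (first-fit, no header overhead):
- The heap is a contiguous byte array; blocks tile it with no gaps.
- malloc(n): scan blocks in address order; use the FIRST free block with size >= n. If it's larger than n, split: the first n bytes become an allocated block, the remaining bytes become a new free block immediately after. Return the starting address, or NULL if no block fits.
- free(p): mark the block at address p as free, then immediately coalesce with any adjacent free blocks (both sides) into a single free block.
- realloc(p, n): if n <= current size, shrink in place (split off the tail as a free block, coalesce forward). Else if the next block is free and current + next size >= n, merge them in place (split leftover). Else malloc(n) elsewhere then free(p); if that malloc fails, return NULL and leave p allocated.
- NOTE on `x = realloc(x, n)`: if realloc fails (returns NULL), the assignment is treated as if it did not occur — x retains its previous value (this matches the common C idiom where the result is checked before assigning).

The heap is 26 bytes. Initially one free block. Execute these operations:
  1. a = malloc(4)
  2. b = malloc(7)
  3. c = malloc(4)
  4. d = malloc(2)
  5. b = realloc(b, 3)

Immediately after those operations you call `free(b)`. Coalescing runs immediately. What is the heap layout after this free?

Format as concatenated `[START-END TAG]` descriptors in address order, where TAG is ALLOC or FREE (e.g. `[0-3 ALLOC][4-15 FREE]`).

Op 1: a = malloc(4) -> a = 0; heap: [0-3 ALLOC][4-25 FREE]
Op 2: b = malloc(7) -> b = 4; heap: [0-3 ALLOC][4-10 ALLOC][11-25 FREE]
Op 3: c = malloc(4) -> c = 11; heap: [0-3 ALLOC][4-10 ALLOC][11-14 ALLOC][15-25 FREE]
Op 4: d = malloc(2) -> d = 15; heap: [0-3 ALLOC][4-10 ALLOC][11-14 ALLOC][15-16 ALLOC][17-25 FREE]
Op 5: b = realloc(b, 3) -> b = 4; heap: [0-3 ALLOC][4-6 ALLOC][7-10 FREE][11-14 ALLOC][15-16 ALLOC][17-25 FREE]
free(b): b = 4 -> block [4-6 ALLOC]; mark free, coalesce with adjacent free neighbors -> [0-3 ALLOC][4-10 FREE][11-14 ALLOC][15-16 ALLOC][17-25 FREE]

Answer: [0-3 ALLOC][4-10 FREE][11-14 ALLOC][15-16 ALLOC][17-25 FREE]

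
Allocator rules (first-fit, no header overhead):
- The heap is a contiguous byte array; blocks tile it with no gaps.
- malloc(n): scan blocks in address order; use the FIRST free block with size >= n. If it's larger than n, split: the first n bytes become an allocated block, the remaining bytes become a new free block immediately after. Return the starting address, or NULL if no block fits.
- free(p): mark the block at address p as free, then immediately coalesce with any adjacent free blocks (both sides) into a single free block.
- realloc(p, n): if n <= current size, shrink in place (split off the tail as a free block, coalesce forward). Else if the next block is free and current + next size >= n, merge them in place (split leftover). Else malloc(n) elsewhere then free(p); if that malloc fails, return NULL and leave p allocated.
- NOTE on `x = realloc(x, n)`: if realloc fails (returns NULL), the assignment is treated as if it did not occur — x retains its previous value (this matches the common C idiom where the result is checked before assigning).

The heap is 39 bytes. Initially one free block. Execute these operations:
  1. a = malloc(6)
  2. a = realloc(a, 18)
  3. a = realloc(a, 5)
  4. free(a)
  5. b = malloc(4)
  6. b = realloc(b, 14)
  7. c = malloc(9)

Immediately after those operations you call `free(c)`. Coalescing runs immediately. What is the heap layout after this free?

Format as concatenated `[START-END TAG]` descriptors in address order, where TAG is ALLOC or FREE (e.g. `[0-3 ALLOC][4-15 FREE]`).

Answer: [0-13 ALLOC][14-38 FREE]

Derivation:
Op 1: a = malloc(6) -> a = 0; heap: [0-5 ALLOC][6-38 FREE]
Op 2: a = realloc(a, 18) -> a = 0; heap: [0-17 ALLOC][18-38 FREE]
Op 3: a = realloc(a, 5) -> a = 0; heap: [0-4 ALLOC][5-38 FREE]
Op 4: free(a) -> (freed a); heap: [0-38 FREE]
Op 5: b = malloc(4) -> b = 0; heap: [0-3 ALLOC][4-38 FREE]
Op 6: b = realloc(b, 14) -> b = 0; heap: [0-13 ALLOC][14-38 FREE]
Op 7: c = malloc(9) -> c = 14; heap: [0-13 ALLOC][14-22 ALLOC][23-38 FREE]
free(c): c = 14 -> block [14-22 ALLOC]; mark free, coalesce with adjacent free neighbors -> [0-13 ALLOC][14-38 FREE]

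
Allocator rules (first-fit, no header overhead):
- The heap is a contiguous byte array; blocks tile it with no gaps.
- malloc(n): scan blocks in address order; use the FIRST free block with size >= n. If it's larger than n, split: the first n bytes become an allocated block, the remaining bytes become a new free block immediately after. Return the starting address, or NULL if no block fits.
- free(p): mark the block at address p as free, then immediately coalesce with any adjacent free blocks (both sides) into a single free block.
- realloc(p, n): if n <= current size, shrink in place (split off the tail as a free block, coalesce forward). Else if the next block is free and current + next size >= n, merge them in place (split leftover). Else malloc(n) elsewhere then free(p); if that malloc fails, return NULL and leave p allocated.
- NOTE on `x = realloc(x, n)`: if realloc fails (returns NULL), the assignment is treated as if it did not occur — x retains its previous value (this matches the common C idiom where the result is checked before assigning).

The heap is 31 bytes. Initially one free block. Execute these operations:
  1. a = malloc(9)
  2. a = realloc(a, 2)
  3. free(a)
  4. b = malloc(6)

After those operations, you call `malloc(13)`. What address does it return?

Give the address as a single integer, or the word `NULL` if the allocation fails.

Answer: 6

Derivation:
Op 1: a = malloc(9) -> a = 0; heap: [0-8 ALLOC][9-30 FREE]
Op 2: a = realloc(a, 2) -> a = 0; heap: [0-1 ALLOC][2-30 FREE]
Op 3: free(a) -> (freed a); heap: [0-30 FREE]
Op 4: b = malloc(6) -> b = 0; heap: [0-5 ALLOC][6-30 FREE]
malloc(13): first-fit scan over [0-5 ALLOC][6-30 FREE] -> 6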